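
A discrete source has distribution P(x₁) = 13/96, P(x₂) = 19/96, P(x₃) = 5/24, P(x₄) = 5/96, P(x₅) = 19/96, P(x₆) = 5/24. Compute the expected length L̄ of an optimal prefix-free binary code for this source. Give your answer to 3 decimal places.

Repeatedly combine the two least-probable nodes; the expected code length is the sum of the merged weights.
merge 5/96 + 13/96 → 3/16
merge 3/16 + 19/96 → 37/96
merge 19/96 + 5/24 → 13/32
merge 5/24 + 37/96 → 19/32
merge 13/32 + 19/32 → 1
L = 3/16 + 37/96 + 13/32 + 19/32 + 1 = 247/96 ≈ 2.573 bits/symbol.

2.573 bits/symbol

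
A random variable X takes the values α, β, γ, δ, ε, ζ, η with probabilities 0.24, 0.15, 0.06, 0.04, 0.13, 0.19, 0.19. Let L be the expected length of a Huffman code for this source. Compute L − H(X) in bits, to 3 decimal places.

0.043 bits

Entropy H = −Σ p log₂ p ≈ 2.6271 bits.
Huffman merges: 1/25+3/50→1/10; 1/10+13/100→23/100; 3/20+19/100→17/50; 19/100+23/100→21/50; 6/25+17/50→29/50; 21/50+29/50→1. L = 267/100 ≈ 2.6700.
L − H = 2.6700 − 2.6271 = 0.043 bits.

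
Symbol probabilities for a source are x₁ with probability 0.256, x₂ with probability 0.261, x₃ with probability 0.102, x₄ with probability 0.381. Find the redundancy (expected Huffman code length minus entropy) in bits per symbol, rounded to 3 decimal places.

0.102 bits

Entropy H = −Σ p log₂ p ≈ 1.8754 bits.
Huffman merges: 51/500+32/125→179/500; 261/1000+179/500→619/1000; 381/1000+619/1000→1. L = 1977/1000 ≈ 1.9770.
L − H = 1.9770 − 1.8754 = 0.102 bits.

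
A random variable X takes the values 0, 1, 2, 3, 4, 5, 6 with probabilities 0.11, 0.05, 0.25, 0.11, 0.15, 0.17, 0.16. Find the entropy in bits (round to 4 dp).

H = −Σ pᵢ log₂ pᵢ.
−0.11·log₂(0.11) = 0.3503
−0.05·log₂(0.05) = 0.2161
−0.25·log₂(0.25) = 0.5000
−0.11·log₂(0.11) = 0.3503
−0.15·log₂(0.15) = 0.4105
−0.17·log₂(0.17) = 0.4346
−0.16·log₂(0.16) = 0.4230
Sum ≈ 2.6848 → 2.6848 bits.

2.6848 bits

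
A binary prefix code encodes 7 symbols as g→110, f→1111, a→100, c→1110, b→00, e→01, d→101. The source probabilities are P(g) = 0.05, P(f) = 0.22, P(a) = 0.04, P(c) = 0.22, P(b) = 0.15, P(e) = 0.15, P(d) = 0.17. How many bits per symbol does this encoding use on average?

L̄ = Σ pᵢ·ℓᵢ = 0.05·3 + 0.22·4 + 0.04·3 + 0.22·4 + 0.15·2 + 0.15·2 + 0.17·3 = 3.14 bits/symbol.

3.14 bits/symbol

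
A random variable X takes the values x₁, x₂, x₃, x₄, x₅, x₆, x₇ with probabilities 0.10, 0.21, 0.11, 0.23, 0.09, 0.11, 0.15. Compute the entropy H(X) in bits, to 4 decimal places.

H = −Σ pᵢ log₂ pᵢ.
−0.10·log₂(0.10) = 0.3322
−0.21·log₂(0.21) = 0.4728
−0.11·log₂(0.11) = 0.3503
−0.23·log₂(0.23) = 0.4877
−0.09·log₂(0.09) = 0.3127
−0.11·log₂(0.11) = 0.3503
−0.15·log₂(0.15) = 0.4105
Sum ≈ 2.7165 → 2.7165 bits.

2.7165 bits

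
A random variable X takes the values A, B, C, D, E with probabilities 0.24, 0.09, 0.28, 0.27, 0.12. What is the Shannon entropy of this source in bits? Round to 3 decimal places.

H = −Σ pᵢ log₂ pᵢ.
−0.24·log₂(0.24) = 0.4941
−0.09·log₂(0.09) = 0.3127
−0.28·log₂(0.28) = 0.5142
−0.27·log₂(0.27) = 0.5100
−0.12·log₂(0.12) = 0.3671
Sum ≈ 2.1981 → 2.198 bits.

2.198 bits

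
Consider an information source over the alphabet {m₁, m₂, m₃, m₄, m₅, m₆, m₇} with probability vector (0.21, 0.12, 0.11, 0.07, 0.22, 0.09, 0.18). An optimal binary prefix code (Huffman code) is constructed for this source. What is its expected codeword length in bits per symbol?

2.73 bits/symbol

Repeatedly combine the two least-probable nodes; the expected code length is the sum of the merged weights.
merge 7/100 + 9/100 → 4/25
merge 11/100 + 3/25 → 23/100
merge 4/25 + 9/50 → 17/50
merge 21/100 + 11/50 → 43/100
merge 23/100 + 17/50 → 57/100
merge 43/100 + 57/100 → 1
L = 4/25 + 23/100 + 17/50 + 43/100 + 57/100 + 1 = 273/100 = 2.73 bits/symbol.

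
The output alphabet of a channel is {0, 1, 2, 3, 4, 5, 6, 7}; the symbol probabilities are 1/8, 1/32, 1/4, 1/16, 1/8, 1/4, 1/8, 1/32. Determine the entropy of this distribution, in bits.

2.6875 bits

Each probability is a power of 1/2, so log₂(1/p) is an integer.
H = Σ p·log₂(1/p) = 1/8·3 + 1/32·5 + 1/4·2 + 1/16·4 + 1/8·3 + 1/4·2 + 1/8·3 + 1/32·5 = 2.6875 bits.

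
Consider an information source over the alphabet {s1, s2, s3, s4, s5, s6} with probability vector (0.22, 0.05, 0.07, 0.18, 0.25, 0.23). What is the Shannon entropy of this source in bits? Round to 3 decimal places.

2.398 bits

H = −Σ pᵢ log₂ pᵢ.
−0.22·log₂(0.22) = 0.4806
−0.05·log₂(0.05) = 0.2161
−0.07·log₂(0.07) = 0.2686
−0.18·log₂(0.18) = 0.4453
−0.25·log₂(0.25) = 0.5000
−0.23·log₂(0.23) = 0.4877
Sum ≈ 2.3982 → 2.398 bits.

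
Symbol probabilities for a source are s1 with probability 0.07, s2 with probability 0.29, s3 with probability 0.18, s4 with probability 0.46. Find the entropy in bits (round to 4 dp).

H = −Σ pᵢ log₂ pᵢ.
−0.07·log₂(0.07) = 0.2686
−0.29·log₂(0.29) = 0.5179
−0.18·log₂(0.18) = 0.4453
−0.46·log₂(0.46) = 0.5153
Sum ≈ 1.7471 → 1.7471 bits.

1.7471 bits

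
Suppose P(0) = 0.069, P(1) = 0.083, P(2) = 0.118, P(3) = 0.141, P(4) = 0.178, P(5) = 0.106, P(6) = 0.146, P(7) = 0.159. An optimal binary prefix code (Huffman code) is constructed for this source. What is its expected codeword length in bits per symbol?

Repeatedly combine the two least-probable nodes; the expected code length is the sum of the merged weights.
merge 69/1000 + 83/1000 → 19/125
merge 53/500 + 59/500 → 28/125
merge 141/1000 + 73/500 → 287/1000
merge 19/125 + 159/1000 → 311/1000
merge 89/500 + 28/125 → 201/500
merge 287/1000 + 311/1000 → 299/500
merge 201/500 + 299/500 → 1
L = 19/125 + 28/125 + 287/1000 + 311/1000 + 201/500 + 299/500 + 1 = 1487/500 = 2.974 bits/symbol.

2.974 bits/symbol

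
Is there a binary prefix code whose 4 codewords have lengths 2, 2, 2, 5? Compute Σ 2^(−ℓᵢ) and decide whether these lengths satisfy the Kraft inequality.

0.78125; yes

With common denominator 2^5 = 32: Σ 2^(−ℓᵢ) = 8/32 + 8/32 + 8/32 + 1/32 = 25/32 = 0.78125.
Kraft's inequality requires Σ ≤ 1; here Σ = 0.78125 ≤ 1, so such a prefix code exists.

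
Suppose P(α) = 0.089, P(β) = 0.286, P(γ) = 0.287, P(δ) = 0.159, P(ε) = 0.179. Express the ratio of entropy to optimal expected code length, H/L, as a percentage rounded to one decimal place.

98.3%

Entropy H = −Σ p log₂ p ≈ 2.2100 bits.
Huffman merges: 89/1000+159/1000→31/125; 179/1000+31/125→427/1000; 143/500+287/1000→573/1000; 427/1000+573/1000→1. L = 281/125 ≈ 2.2480.
Efficiency = H/L = 2.2100/2.2480 = 98.3%.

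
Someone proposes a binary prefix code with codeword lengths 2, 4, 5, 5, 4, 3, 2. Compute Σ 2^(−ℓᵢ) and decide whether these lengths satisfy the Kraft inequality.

0.8125; yes

With common denominator 2^5 = 32: Σ 2^(−ℓᵢ) = 8/32 + 2/32 + 1/32 + 1/32 + 2/32 + 4/32 + 8/32 = 26/32 = 0.8125.
Kraft's inequality requires Σ ≤ 1; here Σ = 0.8125 ≤ 1, so such a prefix code exists.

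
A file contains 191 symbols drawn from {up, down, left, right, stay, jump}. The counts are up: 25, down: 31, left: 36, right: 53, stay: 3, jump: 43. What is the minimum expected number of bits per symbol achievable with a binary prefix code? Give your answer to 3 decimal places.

Probabilities are the counts divided by 191.
Repeatedly combine the two least-probable nodes; the expected code length is the sum of the merged weights.
merge 3/191 + 25/191 → 28/191
merge 28/191 + 31/191 → 59/191
merge 36/191 + 43/191 → 79/191
merge 53/191 + 59/191 → 112/191
merge 79/191 + 112/191 → 1
L = 28/191 + 59/191 + 79/191 + 112/191 + 1 = 469/191 ≈ 2.455 bits/symbol.

2.455 bits/symbol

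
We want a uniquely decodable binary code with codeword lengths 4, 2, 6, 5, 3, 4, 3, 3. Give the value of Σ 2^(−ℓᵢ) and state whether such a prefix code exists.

With common denominator 2^6 = 64: Σ 2^(−ℓᵢ) = 4/64 + 16/64 + 1/64 + 2/64 + 8/64 + 4/64 + 8/64 + 8/64 = 51/64 = 0.796875.
Kraft's inequality requires Σ ≤ 1; here Σ = 0.796875 ≤ 1, so such a prefix code exists.

0.796875; yes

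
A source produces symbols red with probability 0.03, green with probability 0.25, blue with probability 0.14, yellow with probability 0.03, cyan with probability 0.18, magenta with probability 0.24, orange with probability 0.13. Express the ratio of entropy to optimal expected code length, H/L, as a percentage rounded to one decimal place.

Entropy H = −Σ p log₂ p ≈ 2.5227 bits.
Huffman merges: 3/100+3/100→3/50; 3/50+13/100→19/100; 7/50+9/50→8/25; 19/100+6/25→43/100; 1/4+8/25→57/100; 43/100+57/100→1. L = 257/100 ≈ 2.5700.
Efficiency = H/L = 2.5227/2.5700 = 98.2%.

98.2%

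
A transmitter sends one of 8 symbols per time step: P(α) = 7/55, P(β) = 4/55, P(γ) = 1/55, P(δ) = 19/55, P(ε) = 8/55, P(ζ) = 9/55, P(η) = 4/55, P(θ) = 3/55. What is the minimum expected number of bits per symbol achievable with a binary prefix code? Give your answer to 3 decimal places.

Repeatedly combine the two least-probable nodes; the expected code length is the sum of the merged weights.
merge 1/55 + 3/55 → 4/55
merge 4/55 + 4/55 → 8/55
merge 4/55 + 7/55 → 1/5
merge 8/55 + 8/55 → 16/55
merge 9/55 + 1/5 → 4/11
merge 16/55 + 19/55 → 7/11
merge 4/11 + 7/11 → 1
L = 4/55 + 8/55 + 1/5 + 16/55 + 4/11 + 7/11 + 1 = 149/55 ≈ 2.709 bits/symbol.

2.709 bits/symbol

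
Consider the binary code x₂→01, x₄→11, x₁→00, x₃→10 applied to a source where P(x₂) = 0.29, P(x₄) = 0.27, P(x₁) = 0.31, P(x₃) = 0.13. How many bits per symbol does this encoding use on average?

2 bits/symbol

L̄ = Σ pᵢ·ℓᵢ = 0.29·2 + 0.27·2 + 0.31·2 + 0.13·2 = 2 bits/symbol.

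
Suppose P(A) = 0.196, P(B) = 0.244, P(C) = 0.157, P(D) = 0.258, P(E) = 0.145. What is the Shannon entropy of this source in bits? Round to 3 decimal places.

H = −Σ pᵢ log₂ pᵢ.
−0.196·log₂(0.196) = 0.4608
−0.244·log₂(0.244) = 0.4966
−0.157·log₂(0.157) = 0.4194
−0.258·log₂(0.258) = 0.5043
−0.145·log₂(0.145) = 0.4040
Sum ≈ 2.2850 → 2.285 bits.

2.285 bits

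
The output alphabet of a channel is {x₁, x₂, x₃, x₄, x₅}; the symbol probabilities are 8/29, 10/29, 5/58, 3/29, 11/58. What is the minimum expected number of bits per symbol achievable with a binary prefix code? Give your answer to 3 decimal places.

Repeatedly combine the two least-probable nodes; the expected code length is the sum of the merged weights.
merge 5/58 + 3/29 → 11/58
merge 11/58 + 11/58 → 11/29
merge 8/29 + 10/29 → 18/29
merge 11/29 + 18/29 → 1
L = 11/58 + 11/29 + 18/29 + 1 = 127/58 ≈ 2.190 bits/symbol.

2.190 bits/symbol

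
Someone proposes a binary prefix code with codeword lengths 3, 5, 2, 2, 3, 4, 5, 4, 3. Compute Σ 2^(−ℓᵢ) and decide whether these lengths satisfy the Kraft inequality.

1.0625; no

With common denominator 2^5 = 32: Σ 2^(−ℓᵢ) = 4/32 + 1/32 + 8/32 + 8/32 + 4/32 + 2/32 + 1/32 + 2/32 + 4/32 = 34/32 = 1.0625.
Kraft's inequality requires Σ ≤ 1; here Σ = 1.0625 > 1, so no such prefix code exists.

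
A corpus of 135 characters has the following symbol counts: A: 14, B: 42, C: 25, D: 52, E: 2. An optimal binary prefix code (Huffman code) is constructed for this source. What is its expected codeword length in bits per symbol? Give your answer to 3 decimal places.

Probabilities are the counts divided by 135.
Repeatedly combine the two least-probable nodes; the expected code length is the sum of the merged weights.
merge 2/135 + 14/135 → 16/135
merge 16/135 + 5/27 → 41/135
merge 41/135 + 14/45 → 83/135
merge 52/135 + 83/135 → 1
L = 16/135 + 41/135 + 83/135 + 1 = 55/27 ≈ 2.037 bits/symbol.

2.037 bits/symbol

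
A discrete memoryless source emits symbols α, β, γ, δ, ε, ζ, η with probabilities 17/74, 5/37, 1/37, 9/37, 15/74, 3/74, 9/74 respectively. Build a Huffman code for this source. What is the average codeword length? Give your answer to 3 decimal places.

2.581 bits/symbol

Repeatedly combine the two least-probable nodes; the expected code length is the sum of the merged weights.
merge 1/37 + 3/74 → 5/74
merge 5/74 + 9/74 → 7/37
merge 5/37 + 7/37 → 12/37
merge 15/74 + 17/74 → 16/37
merge 9/37 + 12/37 → 21/37
merge 16/37 + 21/37 → 1
L = 5/74 + 7/37 + 12/37 + 16/37 + 21/37 + 1 = 191/74 ≈ 2.581 bits/symbol.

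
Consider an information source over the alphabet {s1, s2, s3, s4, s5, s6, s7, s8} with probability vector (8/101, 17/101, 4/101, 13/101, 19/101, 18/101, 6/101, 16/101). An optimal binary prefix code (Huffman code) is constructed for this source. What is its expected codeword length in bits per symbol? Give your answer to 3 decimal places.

Repeatedly combine the two least-probable nodes; the expected code length is the sum of the merged weights.
merge 4/101 + 6/101 → 10/101
merge 8/101 + 10/101 → 18/101
merge 13/101 + 16/101 → 29/101
merge 17/101 + 18/101 → 35/101
merge 18/101 + 19/101 → 37/101
merge 29/101 + 35/101 → 64/101
merge 37/101 + 64/101 → 1
L = 10/101 + 18/101 + 29/101 + 35/101 + 37/101 + 64/101 + 1 = 294/101 ≈ 2.911 bits/symbol.

2.911 bits/symbol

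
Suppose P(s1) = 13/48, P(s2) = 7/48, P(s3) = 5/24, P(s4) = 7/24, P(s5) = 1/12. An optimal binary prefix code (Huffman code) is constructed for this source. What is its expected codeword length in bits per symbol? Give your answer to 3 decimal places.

2.229 bits/symbol

Repeatedly combine the two least-probable nodes; the expected code length is the sum of the merged weights.
merge 1/12 + 7/48 → 11/48
merge 5/24 + 11/48 → 7/16
merge 13/48 + 7/24 → 9/16
merge 7/16 + 9/16 → 1
L = 11/48 + 7/16 + 9/16 + 1 = 107/48 ≈ 2.229 bits/symbol.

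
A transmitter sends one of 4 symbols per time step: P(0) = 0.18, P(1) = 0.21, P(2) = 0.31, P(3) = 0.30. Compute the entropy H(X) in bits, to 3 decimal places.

1.963 bits

H = −Σ pᵢ log₂ pᵢ.
−0.18·log₂(0.18) = 0.4453
−0.21·log₂(0.21) = 0.4728
−0.31·log₂(0.31) = 0.5238
−0.30·log₂(0.30) = 0.5211
Sum ≈ 1.9630 → 1.963 bits.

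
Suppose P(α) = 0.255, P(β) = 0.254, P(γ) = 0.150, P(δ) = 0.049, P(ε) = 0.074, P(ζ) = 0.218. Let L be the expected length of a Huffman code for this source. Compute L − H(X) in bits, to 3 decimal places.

Entropy H = −Σ p log₂ p ≈ 2.3857 bits.
Huffman merges: 49/1000+37/500→123/1000; 123/1000+3/20→273/1000; 109/500+127/500→59/125; 51/200+273/1000→66/125; 59/125+66/125→1. L = 599/250 ≈ 2.3960.
L − H = 2.3960 − 2.3857 = 0.010 bits.

0.010 bits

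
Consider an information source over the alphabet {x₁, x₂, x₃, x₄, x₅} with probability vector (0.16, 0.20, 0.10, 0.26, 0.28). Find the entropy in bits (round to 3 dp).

2.239 bits

H = −Σ pᵢ log₂ pᵢ.
−0.16·log₂(0.16) = 0.4230
−0.20·log₂(0.20) = 0.4644
−0.10·log₂(0.10) = 0.3322
−0.26·log₂(0.26) = 0.5053
−0.28·log₂(0.28) = 0.5142
Sum ≈ 2.2391 → 2.239 bits.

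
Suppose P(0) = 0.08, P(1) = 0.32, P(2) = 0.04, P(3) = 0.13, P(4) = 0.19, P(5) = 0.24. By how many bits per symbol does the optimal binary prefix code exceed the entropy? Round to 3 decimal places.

0.035 bits

Entropy H = −Σ p log₂ p ≈ 2.3353 bits.
Huffman merges: 1/25+2/25→3/25; 3/25+13/100→1/4; 19/100+6/25→43/100; 1/4+8/25→57/100; 43/100+57/100→1. L = 237/100 ≈ 2.3700.
L − H = 2.3700 − 2.3353 = 0.035 bits.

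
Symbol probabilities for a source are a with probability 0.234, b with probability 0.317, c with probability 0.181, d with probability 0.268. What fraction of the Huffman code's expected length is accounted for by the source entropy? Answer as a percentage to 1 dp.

98.6%

Entropy H = −Σ p log₂ p ≈ 1.9712 bits.
Huffman merges: 181/1000+117/500→83/200; 67/250+317/1000→117/200; 83/200+117/200→1. L = 2 ≈ 2.0000.
Efficiency = H/L = 1.9712/2.0000 = 98.6%.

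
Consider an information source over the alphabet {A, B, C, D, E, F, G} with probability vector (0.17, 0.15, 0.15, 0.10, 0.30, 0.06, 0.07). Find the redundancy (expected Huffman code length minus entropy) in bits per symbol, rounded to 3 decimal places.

0.039 bits

Entropy H = −Σ p log₂ p ≈ 2.6210 bits.
Huffman merges: 3/50+7/100→13/100; 1/10+13/100→23/100; 3/20+3/20→3/10; 17/100+23/100→2/5; 3/10+3/10→3/5; 2/5+3/5→1. L = 133/50 ≈ 2.6600.
L − H = 2.6600 − 2.6210 = 0.039 bits.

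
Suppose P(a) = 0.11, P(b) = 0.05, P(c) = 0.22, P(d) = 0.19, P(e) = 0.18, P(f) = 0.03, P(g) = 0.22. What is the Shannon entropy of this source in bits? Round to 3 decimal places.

2.580 bits

H = −Σ pᵢ log₂ pᵢ.
−0.11·log₂(0.11) = 0.3503
−0.05·log₂(0.05) = 0.2161
−0.22·log₂(0.22) = 0.4806
−0.19·log₂(0.19) = 0.4552
−0.18·log₂(0.18) = 0.4453
−0.03·log₂(0.03) = 0.1518
−0.22·log₂(0.22) = 0.4806
Sum ≈ 2.5798 → 2.580 bits.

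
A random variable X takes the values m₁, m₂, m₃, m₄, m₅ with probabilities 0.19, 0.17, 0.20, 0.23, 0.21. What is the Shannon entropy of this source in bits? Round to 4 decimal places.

H = −Σ pᵢ log₂ pᵢ.
−0.19·log₂(0.19) = 0.4552
−0.17·log₂(0.17) = 0.4346
−0.20·log₂(0.20) = 0.4644
−0.23·log₂(0.23) = 0.4877
−0.21·log₂(0.21) = 0.4728
Sum ≈ 2.3147 → 2.3147 bits.

2.3147 bits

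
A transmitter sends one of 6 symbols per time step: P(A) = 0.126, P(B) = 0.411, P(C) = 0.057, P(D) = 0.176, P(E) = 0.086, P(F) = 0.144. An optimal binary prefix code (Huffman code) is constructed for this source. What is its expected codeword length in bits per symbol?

2.321 bits/symbol

Repeatedly combine the two least-probable nodes; the expected code length is the sum of the merged weights.
merge 57/1000 + 43/500 → 143/1000
merge 63/500 + 143/1000 → 269/1000
merge 18/125 + 22/125 → 8/25
merge 269/1000 + 8/25 → 589/1000
merge 411/1000 + 589/1000 → 1
L = 143/1000 + 269/1000 + 8/25 + 589/1000 + 1 = 2321/1000 = 2.321 bits/symbol.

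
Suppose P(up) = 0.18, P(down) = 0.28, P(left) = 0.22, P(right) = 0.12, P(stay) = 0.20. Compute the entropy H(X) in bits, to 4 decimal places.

2.2716 bits

H = −Σ pᵢ log₂ pᵢ.
−0.18·log₂(0.18) = 0.4453
−0.28·log₂(0.28) = 0.5142
−0.22·log₂(0.22) = 0.4806
−0.12·log₂(0.12) = 0.3671
−0.20·log₂(0.20) = 0.4644
Sum ≈ 2.2716 → 2.2716 bits.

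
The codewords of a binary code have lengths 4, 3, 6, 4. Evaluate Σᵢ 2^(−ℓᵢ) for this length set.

0.265625

With common denominator 2^6 = 64: Σ 2^(−ℓᵢ) = 4/64 + 8/64 + 1/64 + 4/64 = 17/64 = 0.265625.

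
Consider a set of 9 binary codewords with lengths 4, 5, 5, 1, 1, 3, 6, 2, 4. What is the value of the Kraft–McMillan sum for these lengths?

1.578125

With common denominator 2^6 = 64: Σ 2^(−ℓᵢ) = 4/64 + 2/64 + 2/64 + 32/64 + 32/64 + 8/64 + 1/64 + 16/64 + 4/64 = 101/64 = 1.578125.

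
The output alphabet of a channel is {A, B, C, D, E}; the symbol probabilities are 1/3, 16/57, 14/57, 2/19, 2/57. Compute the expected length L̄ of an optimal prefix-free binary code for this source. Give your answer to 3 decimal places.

Repeatedly combine the two least-probable nodes; the expected code length is the sum of the merged weights.
merge 2/57 + 2/19 → 8/57
merge 8/57 + 14/57 → 22/57
merge 16/57 + 1/3 → 35/57
merge 22/57 + 35/57 → 1
L = 8/57 + 22/57 + 35/57 + 1 = 122/57 ≈ 2.140 bits/symbol.

2.140 bits/symbol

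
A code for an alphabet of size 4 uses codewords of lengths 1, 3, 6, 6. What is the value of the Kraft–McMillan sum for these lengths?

0.65625

With common denominator 2^6 = 64: Σ 2^(−ℓᵢ) = 32/64 + 8/64 + 1/64 + 1/64 = 42/64 = 0.65625.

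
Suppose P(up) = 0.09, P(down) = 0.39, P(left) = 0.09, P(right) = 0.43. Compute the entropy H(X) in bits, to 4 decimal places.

H = −Σ pᵢ log₂ pᵢ.
−0.09·log₂(0.09) = 0.3127
−0.39·log₂(0.39) = 0.5298
−0.09·log₂(0.09) = 0.3127
−0.43·log₂(0.43) = 0.5236
Sum ≈ 1.6787 → 1.6787 bits.

1.6787 bits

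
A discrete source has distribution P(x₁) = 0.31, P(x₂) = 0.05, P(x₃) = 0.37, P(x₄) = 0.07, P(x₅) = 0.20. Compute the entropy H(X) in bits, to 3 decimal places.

2.004 bits

H = −Σ pᵢ log₂ pᵢ.
−0.31·log₂(0.31) = 0.5238
−0.05·log₂(0.05) = 0.2161
−0.37·log₂(0.37) = 0.5307
−0.07·log₂(0.07) = 0.2686
−0.20·log₂(0.20) = 0.4644
Sum ≈ 2.0036 → 2.004 bits.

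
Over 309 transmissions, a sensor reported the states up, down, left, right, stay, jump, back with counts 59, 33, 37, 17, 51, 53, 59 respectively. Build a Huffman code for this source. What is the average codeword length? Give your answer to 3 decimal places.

Probabilities are the counts divided by 309.
Repeatedly combine the two least-probable nodes; the expected code length is the sum of the merged weights.
merge 17/309 + 11/103 → 50/309
merge 37/309 + 50/309 → 29/103
merge 17/103 + 53/309 → 104/309
merge 59/309 + 59/309 → 118/309
merge 29/103 + 104/309 → 191/309
merge 118/309 + 191/309 → 1
L = 50/309 + 29/103 + 104/309 + 118/309 + 191/309 + 1 = 859/309 ≈ 2.780 bits/symbol.

2.780 bits/symbol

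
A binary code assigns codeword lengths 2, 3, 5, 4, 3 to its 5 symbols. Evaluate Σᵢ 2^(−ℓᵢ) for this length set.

With common denominator 2^5 = 32: Σ 2^(−ℓᵢ) = 8/32 + 4/32 + 1/32 + 2/32 + 4/32 = 19/32 = 0.59375.

0.59375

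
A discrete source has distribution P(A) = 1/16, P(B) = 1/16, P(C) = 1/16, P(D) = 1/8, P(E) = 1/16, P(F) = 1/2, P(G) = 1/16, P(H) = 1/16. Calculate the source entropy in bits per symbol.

2.375 bits

Each probability is a power of 1/2, so log₂(1/p) is an integer.
H = Σ p·log₂(1/p) = 1/16·4 + 1/16·4 + 1/16·4 + 1/8·3 + 1/16·4 + 1/2·1 + 1/16·4 + 1/16·4 = 2.375 bits.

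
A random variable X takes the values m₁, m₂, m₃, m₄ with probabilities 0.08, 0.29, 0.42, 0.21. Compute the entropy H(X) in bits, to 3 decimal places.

H = −Σ pᵢ log₂ pᵢ.
−0.08·log₂(0.08) = 0.2915
−0.29·log₂(0.29) = 0.5179
−0.42·log₂(0.42) = 0.5256
−0.21·log₂(0.21) = 0.4728
Sum ≈ 1.8079 → 1.808 bits.

1.808 bits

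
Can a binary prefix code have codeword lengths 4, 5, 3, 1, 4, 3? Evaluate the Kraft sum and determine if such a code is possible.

0.90625; yes

With common denominator 2^5 = 32: Σ 2^(−ℓᵢ) = 2/32 + 1/32 + 4/32 + 16/32 + 2/32 + 4/32 = 29/32 = 0.90625.
Kraft's inequality requires Σ ≤ 1; here Σ = 0.90625 ≤ 1, so such a prefix code exists.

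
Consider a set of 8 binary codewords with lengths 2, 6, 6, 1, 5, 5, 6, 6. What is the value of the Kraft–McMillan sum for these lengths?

0.875

With common denominator 2^6 = 64: Σ 2^(−ℓᵢ) = 16/64 + 1/64 + 1/64 + 32/64 + 2/64 + 2/64 + 1/64 + 1/64 = 56/64 = 0.875.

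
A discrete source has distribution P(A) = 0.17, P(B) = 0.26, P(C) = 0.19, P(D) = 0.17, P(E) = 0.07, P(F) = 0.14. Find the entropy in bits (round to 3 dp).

2.495 bits

H = −Σ pᵢ log₂ pᵢ.
−0.17·log₂(0.17) = 0.4346
−0.26·log₂(0.26) = 0.5053
−0.19·log₂(0.19) = 0.4552
−0.17·log₂(0.17) = 0.4346
−0.07·log₂(0.07) = 0.2686
−0.14·log₂(0.14) = 0.3971
Sum ≈ 2.4954 → 2.495 bits.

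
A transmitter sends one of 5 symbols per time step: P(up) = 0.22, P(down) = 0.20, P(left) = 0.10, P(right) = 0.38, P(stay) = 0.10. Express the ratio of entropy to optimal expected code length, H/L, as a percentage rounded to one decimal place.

97.3%

Entropy H = −Σ p log₂ p ≈ 2.1398 bits.
Huffman merges: 1/10+1/10→1/5; 1/5+1/5→2/5; 11/50+19/50→3/5; 2/5+3/5→1. L = 11/5 ≈ 2.2000.
Efficiency = H/L = 2.1398/2.2000 = 97.3%.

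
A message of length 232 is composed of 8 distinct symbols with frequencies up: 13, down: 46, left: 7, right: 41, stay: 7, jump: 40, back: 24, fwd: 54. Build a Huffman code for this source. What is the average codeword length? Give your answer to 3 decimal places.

2.746 bits/symbol

Probabilities are the counts divided by 232.
Repeatedly combine the two least-probable nodes; the expected code length is the sum of the merged weights.
merge 7/232 + 7/232 → 7/116
merge 13/232 + 7/116 → 27/232
merge 3/29 + 27/232 → 51/232
merge 5/29 + 41/232 → 81/232
merge 23/116 + 51/232 → 97/232
merge 27/116 + 81/232 → 135/232
merge 97/232 + 135/232 → 1
L = 7/116 + 27/232 + 51/232 + 81/232 + 97/232 + 135/232 + 1 = 637/232 ≈ 2.746 bits/symbol.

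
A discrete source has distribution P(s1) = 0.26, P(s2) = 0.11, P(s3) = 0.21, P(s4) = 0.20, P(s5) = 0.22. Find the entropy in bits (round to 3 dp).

H = −Σ pᵢ log₂ pᵢ.
−0.26·log₂(0.26) = 0.5053
−0.11·log₂(0.11) = 0.3503
−0.21·log₂(0.21) = 0.4728
−0.20·log₂(0.20) = 0.4644
−0.22·log₂(0.22) = 0.4806
Sum ≈ 2.2734 → 2.273 bits.

2.273 bits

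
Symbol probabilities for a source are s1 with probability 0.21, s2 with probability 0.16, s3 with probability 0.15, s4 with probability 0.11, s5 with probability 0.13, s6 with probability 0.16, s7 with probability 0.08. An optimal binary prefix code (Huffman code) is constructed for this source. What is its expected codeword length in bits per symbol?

2.79 bits/symbol

Repeatedly combine the two least-probable nodes; the expected code length is the sum of the merged weights.
merge 2/25 + 11/100 → 19/100
merge 13/100 + 3/20 → 7/25
merge 4/25 + 4/25 → 8/25
merge 19/100 + 21/100 → 2/5
merge 7/25 + 8/25 → 3/5
merge 2/5 + 3/5 → 1
L = 19/100 + 7/25 + 8/25 + 2/5 + 3/5 + 1 = 279/100 = 2.79 bits/symbol.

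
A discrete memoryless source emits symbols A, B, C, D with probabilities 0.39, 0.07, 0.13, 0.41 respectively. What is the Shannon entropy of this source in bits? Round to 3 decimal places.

1.708 bits

H = −Σ pᵢ log₂ pᵢ.
−0.39·log₂(0.39) = 0.5298
−0.07·log₂(0.07) = 0.2686
−0.13·log₂(0.13) = 0.3826
−0.41·log₂(0.41) = 0.5274
Sum ≈ 1.7084 → 1.708 bits.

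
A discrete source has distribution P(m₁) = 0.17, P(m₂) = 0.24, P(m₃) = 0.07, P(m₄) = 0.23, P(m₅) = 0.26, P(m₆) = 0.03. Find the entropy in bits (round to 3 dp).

H = −Σ pᵢ log₂ pᵢ.
−0.17·log₂(0.17) = 0.4346
−0.24·log₂(0.24) = 0.4941
−0.07·log₂(0.07) = 0.2686
−0.23·log₂(0.23) = 0.4877
−0.26·log₂(0.26) = 0.5053
−0.03·log₂(0.03) = 0.1518
Sum ≈ 2.3420 → 2.342 bits.

2.342 bits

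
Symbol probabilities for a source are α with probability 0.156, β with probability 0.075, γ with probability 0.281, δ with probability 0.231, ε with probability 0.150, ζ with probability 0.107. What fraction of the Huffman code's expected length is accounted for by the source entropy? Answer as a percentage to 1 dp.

98.8%

Entropy H = −Σ p log₂ p ≈ 2.4569 bits.
Huffman merges: 3/40+107/1000→91/500; 3/20+39/250→153/500; 91/500+231/1000→413/1000; 281/1000+153/500→587/1000; 413/1000+587/1000→1. L = 311/125 ≈ 2.4880.
Efficiency = H/L = 2.4569/2.4880 = 98.8%.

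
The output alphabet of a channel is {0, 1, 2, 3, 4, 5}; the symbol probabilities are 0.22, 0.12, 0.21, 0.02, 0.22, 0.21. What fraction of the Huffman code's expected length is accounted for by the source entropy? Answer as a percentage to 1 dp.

95.9%

Entropy H = −Σ p log₂ p ≈ 2.3867 bits.
Huffman merges: 1/50+3/25→7/50; 7/50+21/100→7/20; 21/100+11/50→43/100; 11/50+7/20→57/100; 43/100+57/100→1. L = 249/100 ≈ 2.4900.
Efficiency = H/L = 2.3867/2.4900 = 95.9%.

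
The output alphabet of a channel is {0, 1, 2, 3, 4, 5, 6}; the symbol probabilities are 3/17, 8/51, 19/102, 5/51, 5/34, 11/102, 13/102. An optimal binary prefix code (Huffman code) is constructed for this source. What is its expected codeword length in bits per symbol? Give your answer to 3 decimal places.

2.814 bits/symbol

Repeatedly combine the two least-probable nodes; the expected code length is the sum of the merged weights.
merge 5/51 + 11/102 → 7/34
merge 13/102 + 5/34 → 14/51
merge 8/51 + 3/17 → 1/3
merge 19/102 + 7/34 → 20/51
merge 14/51 + 1/3 → 31/51
merge 20/51 + 31/51 → 1
L = 7/34 + 14/51 + 1/3 + 20/51 + 31/51 + 1 = 287/102 ≈ 2.814 bits/symbol.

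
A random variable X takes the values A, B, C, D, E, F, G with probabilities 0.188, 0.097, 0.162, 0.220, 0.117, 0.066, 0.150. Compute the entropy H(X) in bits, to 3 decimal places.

2.717 bits

H = −Σ pᵢ log₂ pᵢ.
−0.188·log₂(0.188) = 0.4533
−0.097·log₂(0.097) = 0.3265
−0.162·log₂(0.162) = 0.4254
−0.220·log₂(0.220) = 0.4806
−0.117·log₂(0.117) = 0.3622
−0.066·log₂(0.066) = 0.2588
−0.150·log₂(0.150) = 0.4105
Sum ≈ 2.7173 → 2.717 bits.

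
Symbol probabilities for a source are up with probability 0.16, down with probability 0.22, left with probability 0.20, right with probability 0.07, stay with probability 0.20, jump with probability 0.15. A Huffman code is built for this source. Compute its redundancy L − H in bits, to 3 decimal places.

0.069 bits

Entropy H = −Σ p log₂ p ≈ 2.5115 bits.
Huffman merges: 7/100+3/20→11/50; 4/25+1/5→9/25; 1/5+11/50→21/50; 11/50+9/25→29/50; 21/50+29/50→1. L = 129/50 ≈ 2.5800.
L − H = 2.5800 − 2.5115 = 0.069 bits.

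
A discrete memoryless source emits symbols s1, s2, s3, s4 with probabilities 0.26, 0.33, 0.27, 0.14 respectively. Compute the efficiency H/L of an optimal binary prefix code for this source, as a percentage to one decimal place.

Entropy H = −Σ p log₂ p ≈ 1.9402 bits.
Huffman merges: 7/50+13/50→2/5; 27/100+33/100→3/5; 2/5+3/5→1. L = 2 ≈ 2.0000.
Efficiency = H/L = 1.9402/2.0000 = 97.0%.

97.0%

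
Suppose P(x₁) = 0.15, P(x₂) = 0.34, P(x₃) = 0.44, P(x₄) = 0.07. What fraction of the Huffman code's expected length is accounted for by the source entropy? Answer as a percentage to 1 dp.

97.2%

Entropy H = −Σ p log₂ p ≈ 1.7294 bits.
Huffman merges: 7/100+3/20→11/50; 11/50+17/50→14/25; 11/25+14/25→1. L = 89/50 ≈ 1.7800.
Efficiency = H/L = 1.7294/1.7800 = 97.2%.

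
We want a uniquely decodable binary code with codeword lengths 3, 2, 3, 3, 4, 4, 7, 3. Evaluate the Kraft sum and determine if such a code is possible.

With common denominator 2^7 = 128: Σ 2^(−ℓᵢ) = 16/128 + 32/128 + 16/128 + 16/128 + 8/128 + 8/128 + 1/128 + 16/128 = 113/128 = 0.8828125.
Kraft's inequality requires Σ ≤ 1; here Σ = 0.8828125 ≤ 1, so such a prefix code exists.

0.8828125; yes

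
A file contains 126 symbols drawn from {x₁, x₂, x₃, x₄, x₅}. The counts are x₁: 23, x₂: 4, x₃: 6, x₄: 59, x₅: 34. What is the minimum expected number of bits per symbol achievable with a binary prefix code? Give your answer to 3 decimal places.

Probabilities are the counts divided by 126.
Repeatedly combine the two least-probable nodes; the expected code length is the sum of the merged weights.
merge 2/63 + 1/21 → 5/63
merge 5/63 + 23/126 → 11/42
merge 11/42 + 17/63 → 67/126
merge 59/126 + 67/126 → 1
L = 5/63 + 11/42 + 67/126 + 1 = 118/63 ≈ 1.873 bits/symbol.

1.873 bits/symbol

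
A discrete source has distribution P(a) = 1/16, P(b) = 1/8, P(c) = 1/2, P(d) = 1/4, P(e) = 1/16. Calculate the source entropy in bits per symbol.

Each probability is a power of 1/2, so log₂(1/p) is an integer.
H = Σ p·log₂(1/p) = 1/16·4 + 1/8·3 + 1/2·1 + 1/4·2 + 1/16·4 = 1.875 bits.

1.875 bits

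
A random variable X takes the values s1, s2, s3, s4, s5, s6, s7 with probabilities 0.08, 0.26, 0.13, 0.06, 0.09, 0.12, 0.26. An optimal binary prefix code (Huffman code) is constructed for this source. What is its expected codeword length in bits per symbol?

2.62 bits/symbol

Repeatedly combine the two least-probable nodes; the expected code length is the sum of the merged weights.
merge 3/50 + 2/25 → 7/50
merge 9/100 + 3/25 → 21/100
merge 13/100 + 7/50 → 27/100
merge 21/100 + 13/50 → 47/100
merge 13/50 + 27/100 → 53/100
merge 47/100 + 53/100 → 1
L = 7/50 + 21/100 + 27/100 + 47/100 + 53/100 + 1 = 131/50 = 2.62 bits/symbol.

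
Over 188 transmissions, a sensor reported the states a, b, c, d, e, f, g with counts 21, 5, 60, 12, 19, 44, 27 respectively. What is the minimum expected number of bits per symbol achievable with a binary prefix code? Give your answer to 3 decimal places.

Probabilities are the counts divided by 188.
Repeatedly combine the two least-probable nodes; the expected code length is the sum of the merged weights.
merge 5/188 + 3/47 → 17/188
merge 17/188 + 19/188 → 9/47
merge 21/188 + 27/188 → 12/47
merge 9/47 + 11/47 → 20/47
merge 12/47 + 15/47 → 27/47
merge 20/47 + 27/47 → 1
L = 17/188 + 9/47 + 12/47 + 20/47 + 27/47 + 1 = 477/188 ≈ 2.537 bits/symbol.

2.537 bits/symbol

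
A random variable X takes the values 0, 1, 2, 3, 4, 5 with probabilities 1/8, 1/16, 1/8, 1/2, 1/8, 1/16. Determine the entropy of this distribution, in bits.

2.125 bits

Each probability is a power of 1/2, so log₂(1/p) is an integer.
H = Σ p·log₂(1/p) = 1/8·3 + 1/16·4 + 1/8·3 + 1/2·1 + 1/8·3 + 1/16·4 = 2.125 bits.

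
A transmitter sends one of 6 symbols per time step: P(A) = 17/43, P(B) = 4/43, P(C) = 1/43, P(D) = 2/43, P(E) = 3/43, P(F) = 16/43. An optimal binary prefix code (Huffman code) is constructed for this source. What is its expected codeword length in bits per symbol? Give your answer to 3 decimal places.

Repeatedly combine the two least-probable nodes; the expected code length is the sum of the merged weights.
merge 1/43 + 2/43 → 3/43
merge 3/43 + 3/43 → 6/43
merge 4/43 + 6/43 → 10/43
merge 10/43 + 16/43 → 26/43
merge 17/43 + 26/43 → 1
L = 3/43 + 6/43 + 10/43 + 26/43 + 1 = 88/43 ≈ 2.047 bits/symbol.

2.047 bits/symbol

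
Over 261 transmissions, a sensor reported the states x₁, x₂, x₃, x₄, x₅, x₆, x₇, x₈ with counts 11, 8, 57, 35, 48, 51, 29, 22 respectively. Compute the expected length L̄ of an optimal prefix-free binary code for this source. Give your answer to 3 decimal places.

2.816 bits/symbol

Probabilities are the counts divided by 261.
Repeatedly combine the two least-probable nodes; the expected code length is the sum of the merged weights.
merge 8/261 + 11/261 → 19/261
merge 19/261 + 22/261 → 41/261
merge 1/9 + 35/261 → 64/261
merge 41/261 + 16/87 → 89/261
merge 17/87 + 19/87 → 12/29
merge 64/261 + 89/261 → 17/29
merge 12/29 + 17/29 → 1
L = 19/261 + 41/261 + 64/261 + 89/261 + 12/29 + 17/29 + 1 = 245/87 ≈ 2.816 bits/symbol.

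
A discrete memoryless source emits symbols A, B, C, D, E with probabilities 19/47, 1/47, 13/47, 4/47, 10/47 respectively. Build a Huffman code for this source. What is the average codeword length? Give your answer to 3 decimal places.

2.021 bits/symbol

Repeatedly combine the two least-probable nodes; the expected code length is the sum of the merged weights.
merge 1/47 + 4/47 → 5/47
merge 5/47 + 10/47 → 15/47
merge 13/47 + 15/47 → 28/47
merge 19/47 + 28/47 → 1
L = 5/47 + 15/47 + 28/47 + 1 = 95/47 ≈ 2.021 bits/symbol.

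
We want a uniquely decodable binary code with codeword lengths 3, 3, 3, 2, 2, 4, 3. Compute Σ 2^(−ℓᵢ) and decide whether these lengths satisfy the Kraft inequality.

1.0625; no

With common denominator 2^4 = 16: Σ 2^(−ℓᵢ) = 2/16 + 2/16 + 2/16 + 4/16 + 4/16 + 1/16 + 2/16 = 17/16 = 1.0625.
Kraft's inequality requires Σ ≤ 1; here Σ = 1.0625 > 1, so no such prefix code exists.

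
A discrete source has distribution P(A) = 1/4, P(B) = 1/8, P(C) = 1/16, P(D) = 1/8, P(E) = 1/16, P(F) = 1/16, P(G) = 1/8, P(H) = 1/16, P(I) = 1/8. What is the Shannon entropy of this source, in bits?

3 bits

Each probability is a power of 1/2, so log₂(1/p) is an integer.
H = Σ p·log₂(1/p) = 1/4·2 + 1/8·3 + 1/16·4 + 1/8·3 + 1/16·4 + 1/16·4 + 1/8·3 + 1/16·4 + 1/8·3 = 3 bits.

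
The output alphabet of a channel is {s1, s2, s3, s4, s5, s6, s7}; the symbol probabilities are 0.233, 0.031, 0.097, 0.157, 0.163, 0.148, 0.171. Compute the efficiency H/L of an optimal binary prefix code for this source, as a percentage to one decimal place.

Entropy H = −Σ p log₂ p ≈ 2.6611 bits.
Huffman merges: 31/1000+97/1000→16/125; 16/125+37/250→69/250; 157/1000+163/1000→8/25; 171/1000+233/1000→101/250; 69/250+8/25→149/250; 101/250+149/250→1. L = 681/250 ≈ 2.7240.
Efficiency = H/L = 2.6611/2.7240 = 97.7%.

97.7%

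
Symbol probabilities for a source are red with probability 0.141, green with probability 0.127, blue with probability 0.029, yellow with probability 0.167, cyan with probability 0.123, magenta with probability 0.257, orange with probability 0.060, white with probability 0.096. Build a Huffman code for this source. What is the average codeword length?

2.832 bits/symbol

Repeatedly combine the two least-probable nodes; the expected code length is the sum of the merged weights.
merge 29/1000 + 3/50 → 89/1000
merge 89/1000 + 12/125 → 37/200
merge 123/1000 + 127/1000 → 1/4
merge 141/1000 + 167/1000 → 77/250
merge 37/200 + 1/4 → 87/200
merge 257/1000 + 77/250 → 113/200
merge 87/200 + 113/200 → 1
L = 89/1000 + 37/200 + 1/4 + 77/250 + 87/200 + 113/200 + 1 = 354/125 = 2.832 bits/symbol.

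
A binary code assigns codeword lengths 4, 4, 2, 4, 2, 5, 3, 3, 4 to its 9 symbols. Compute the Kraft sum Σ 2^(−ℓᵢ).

With common denominator 2^5 = 32: Σ 2^(−ℓᵢ) = 2/32 + 2/32 + 8/32 + 2/32 + 8/32 + 1/32 + 4/32 + 4/32 + 2/32 = 33/32 = 1.03125.

1.03125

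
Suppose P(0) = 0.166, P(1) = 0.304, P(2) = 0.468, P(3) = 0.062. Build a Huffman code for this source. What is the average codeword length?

1.76 bits/symbol

Repeatedly combine the two least-probable nodes; the expected code length is the sum of the merged weights.
merge 31/500 + 83/500 → 57/250
merge 57/250 + 38/125 → 133/250
merge 117/250 + 133/250 → 1
L = 57/250 + 133/250 + 1 = 44/25 = 1.76 bits/symbol.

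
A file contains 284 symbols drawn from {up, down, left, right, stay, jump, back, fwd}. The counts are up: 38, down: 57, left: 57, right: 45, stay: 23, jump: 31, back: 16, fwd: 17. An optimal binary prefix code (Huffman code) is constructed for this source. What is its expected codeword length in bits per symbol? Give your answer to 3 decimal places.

2.905 bits/symbol

Probabilities are the counts divided by 284.
Repeatedly combine the two least-probable nodes; the expected code length is the sum of the merged weights.
merge 4/71 + 17/284 → 33/284
merge 23/284 + 31/284 → 27/142
merge 33/284 + 19/142 → 1/4
merge 45/284 + 27/142 → 99/284
merge 57/284 + 57/284 → 57/142
merge 1/4 + 99/284 → 85/142
merge 57/142 + 85/142 → 1
L = 33/284 + 27/142 + 1/4 + 99/284 + 57/142 + 85/142 + 1 = 825/284 ≈ 2.905 bits/symbol.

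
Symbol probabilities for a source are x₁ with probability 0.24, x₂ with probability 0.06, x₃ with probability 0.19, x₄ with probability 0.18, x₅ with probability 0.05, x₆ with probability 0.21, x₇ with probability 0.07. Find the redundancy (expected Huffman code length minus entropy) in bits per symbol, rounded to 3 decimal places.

Entropy H = −Σ p log₂ p ≈ 2.5957 bits.
Huffman merges: 1/20+3/50→11/100; 7/100+11/100→9/50; 9/50+9/50→9/25; 19/100+21/100→2/5; 6/25+9/25→3/5; 2/5+3/5→1. L = 53/20 ≈ 2.6500.
L − H = 2.6500 − 2.5957 = 0.054 bits.

0.054 bits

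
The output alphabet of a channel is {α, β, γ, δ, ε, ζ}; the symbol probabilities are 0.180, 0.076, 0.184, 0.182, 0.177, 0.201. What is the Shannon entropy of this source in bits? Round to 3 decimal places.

2.532 bits

H = −Σ pᵢ log₂ pᵢ.
−0.180·log₂(0.180) = 0.4453
−0.076·log₂(0.076) = 0.2826
−0.184·log₂(0.184) = 0.4494
−0.182·log₂(0.182) = 0.4474
−0.177·log₂(0.177) = 0.4422
−0.201·log₂(0.201) = 0.4653
Sum ≈ 2.5320 → 2.532 bits.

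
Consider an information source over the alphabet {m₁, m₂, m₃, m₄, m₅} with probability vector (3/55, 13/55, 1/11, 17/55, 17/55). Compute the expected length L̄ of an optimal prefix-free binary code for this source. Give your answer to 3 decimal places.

Repeatedly combine the two least-probable nodes; the expected code length is the sum of the merged weights.
merge 3/55 + 1/11 → 8/55
merge 8/55 + 13/55 → 21/55
merge 17/55 + 17/55 → 34/55
merge 21/55 + 34/55 → 1
L = 8/55 + 21/55 + 34/55 + 1 = 118/55 ≈ 2.145 bits/symbol.

2.145 bits/symbol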